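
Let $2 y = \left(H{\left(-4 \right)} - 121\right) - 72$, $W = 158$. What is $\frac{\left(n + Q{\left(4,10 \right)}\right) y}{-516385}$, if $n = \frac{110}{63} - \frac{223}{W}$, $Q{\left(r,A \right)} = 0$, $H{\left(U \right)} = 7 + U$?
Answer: $\frac{63289}{1028019258} \approx 6.1564 \cdot 10^{-5}$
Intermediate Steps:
$y = -95$ ($y = \frac{\left(\left(7 - 4\right) - 121\right) - 72}{2} = \frac{\left(3 - 121\right) - 72}{2} = \frac{-118 - 72}{2} = \frac{1}{2} \left(-190\right) = -95$)
$n = \frac{3331}{9954}$ ($n = \frac{110}{63} - \frac{223}{158} = \frac{3331}{9954} \approx 0.33464$)
$\frac{\left(n + Q{\left(4,10 \right)}\right) y}{-516385} = \frac{\left(\frac{3331}{9954} + 0\right) \left(-95\right)}{-516385} = \frac{3331}{9954} \left(-95\right) \left(- \frac{1}{516385}\right) = \left(- \frac{316445}{9954}\right) \left(- \frac{1}{516385}\right) = \frac{63289}{1028019258}$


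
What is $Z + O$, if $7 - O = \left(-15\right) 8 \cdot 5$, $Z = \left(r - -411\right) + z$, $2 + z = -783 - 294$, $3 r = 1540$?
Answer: $\frac{1357}{3} \approx 452.33$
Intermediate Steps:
$r = \frac{1540}{3}$ ($r = \frac{1}{3} \cdot 1540 = \frac{1540}{3} \approx 513.33$)
$z = -1079$ ($z = -2 - 1077 = -1079$)
$Z = - \frac{464}{3}$ ($Z = \left(\frac{1540}{3} - -411\right) - 1079 = \left(\frac{1540}{3} + 411\right) - 1079 = \frac{2773}{3} - 1079 = - \frac{464}{3} \approx -154.67$)
$O = 607$ ($O = 7 - \left(-15\right) 8 \cdot 5 = 7 - \left(-120\right) 5 = 7 - -600 = 7 + 600 = 607$)
$Z + O = - \frac{464}{3} + 607 = \frac{1357}{3}$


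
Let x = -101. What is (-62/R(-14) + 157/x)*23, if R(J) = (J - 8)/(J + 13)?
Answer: -111734/1111 ≈ -100.57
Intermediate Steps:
R(J) = (-8 + J)/(13 + J)
(-62/R(-14) + 157/x)*23 = (-62*(13 - 14)/(-8 - 14) + 157/(-101))*23 = (-62/(-22/(-1)) + 157*(-1/101))*23 = (-62/((-1*(-22))) - 157/101)*23 = (-62/22 - 157/101)*23 = (-62*1/22 - 157/101)*23 = (-31/11 - 157/101)*23 = -4858/1111*23 = -111734/1111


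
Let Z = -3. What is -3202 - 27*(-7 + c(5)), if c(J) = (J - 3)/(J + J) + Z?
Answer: -14687/5 ≈ -2937.4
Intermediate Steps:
c(J) = -3 + (-3 + J)/(2*J) (c(J) = (J - 3)/(J + J) - 3 = (-3 + J)/((2*J)) - 3 = (-3 + J)*(1/(2*J)) - 3 = (-3 + J)/(2*J) - 3 = -3 + (-3 + J)/(2*J))
-3202 - 27*(-7 + c(5)) = -3202 - 27*(-7 + (½)*(-3 - 5*5)/5) = -3202 - 27*(-7 + (½)*(⅕)*(-3 - 25)) = -3202 - 27*(-7 + (½)*(⅕)*(-28)) = -3202 - 27*(-7 - 14/5) = -3202 - 27*(-49)/5 = -3202 - 1*(-1323/5) = -3202 + 1323/5 = -14687/5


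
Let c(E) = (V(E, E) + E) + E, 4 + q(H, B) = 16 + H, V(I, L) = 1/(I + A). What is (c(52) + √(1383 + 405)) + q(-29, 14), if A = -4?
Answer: 4177/48 + 2*√447 ≈ 129.31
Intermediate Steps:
V(I, L) = 1/(-4 + I) (V(I, L) = 1/(I - 4) = 1/(-4 + I))
q(H, B) = 12 + H (q(H, B) = -4 + (16 + H) = 12 + H)
c(E) = 1/(-4 + E) + 2*E (c(E) = (1/(-4 + E) + E) + E = (E + 1/(-4 + E)) + E = 1/(-4 + E) + 2*E)
(c(52) + √(1383 + 405)) + q(-29, 14) = ((1 + 2*52*(-4 + 52))/(-4 + 52) + √(1383 + 405)) + (12 - 29) = ((1 + 2*52*48)/48 + √1788) - 17 = ((1 + 4992)/48 + 2*√447) - 17 = ((1/48)*4993 + 2*√447) - 17 = (4993/48 + 2*√447) - 17 = 4177/48 + 2*√447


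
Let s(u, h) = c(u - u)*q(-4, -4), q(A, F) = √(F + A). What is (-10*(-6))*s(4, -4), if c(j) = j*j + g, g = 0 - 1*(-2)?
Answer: 240*I*√2 ≈ 339.41*I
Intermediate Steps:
g = 2 (g = 0 + 2 = 2)
q(A, F) = √(A + F)
c(j) = 2 + j² (c(j) = j*j + 2 = j² + 2 = 2 + j²)
s(u, h) = 4*I*√2 (s(u, h) = (2 + (u - u)²)*√(-4 - 4) = (2 + 0²)*√(-8) = (2 + 0)*(2*I*√2) = 2*(2*I*√2) = 4*I*√2)
(-10*(-6))*s(4, -4) = (-10*(-6))*(4*I*√2) = 60*(4*I*√2) = 240*I*√2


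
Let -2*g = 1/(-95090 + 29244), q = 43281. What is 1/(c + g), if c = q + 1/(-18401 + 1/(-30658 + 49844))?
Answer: 46492752411820/2012252814962380293 ≈ 2.3105e-5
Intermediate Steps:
g = 1/131692 (g = -1/(2*(-95090 + 29244)) = -½/(-65846) = -½*(-1/65846) = 1/131692 ≈ 7.5935e-6)
c = 15279992821199/353041585 (c = 43281 + 1/(-18401 + 1/(-30658 + 49844)) = 43281 + 1/(-18401 + 1/19186) = 43281 + 1/(-353041585/19186) = 43281 - 19186/353041585 = 15279992821199/353041585 ≈ 43281.)
1/(c + g) = 1/(15279992821199/353041585 + 1/131692) = 1/(2012252814962380293/46492752411820) = 46492752411820/2012252814962380293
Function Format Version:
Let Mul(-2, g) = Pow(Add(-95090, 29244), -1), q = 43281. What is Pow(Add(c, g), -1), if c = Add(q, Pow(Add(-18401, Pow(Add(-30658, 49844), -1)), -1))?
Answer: Rational(46492752411820, 2012252814962380293) ≈ 2.3105e-5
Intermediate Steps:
g = Rational(1, 131692) (g = Mul(Rational(-1, 2), Pow(Add(-95090, 29244), -1)) = Mul(Rational(-1, 2), Pow(-65846, -1)) = Mul(Rational(-1, 2), Rational(-1, 65846)) = Rational(1, 131692) ≈ 7.5935e-6)
c = Rational(15279992821199, 353041585) (c = Add(43281, Pow(Add(-18401, Pow(Add(-30658, 49844), -1)), -1)) = Add(43281, Pow(Add(-18401, Pow(19186, -1)), -1)) = Add(43281, Pow(Add(-18401, Rational(1, 19186)), -1)) = Add(43281, Pow(Rational(-353041585, 19186), -1)) = Add(43281, Rational(-19186, 353041585)) = Rational(15279992821199, 353041585) ≈ 43281.)
Pow(Add(c, g), -1) = Pow(Add(Rational(15279992821199, 353041585), Rational(1, 131692)), -1) = Pow(Rational(2012252814962380293, 46492752411820), -1) = Rational(46492752411820, 2012252814962380293)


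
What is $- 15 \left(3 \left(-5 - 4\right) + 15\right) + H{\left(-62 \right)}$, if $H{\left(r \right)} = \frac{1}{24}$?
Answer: $\frac{4321}{24} \approx 180.04$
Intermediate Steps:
$H{\left(r \right)} = \frac{1}{24}$
$- 15 \left(3 \left(-5 - 4\right) + 15\right) + H{\left(-62 \right)} = - 15 \left(3 \left(-5 - 4\right) + 15\right) + \frac{1}{24} = - 15 \left(3 \left(-9\right) + 15\right) + \frac{1}{24} = - 15 \left(-27 + 15\right) + \frac{1}{24} = \left(-15\right) \left(-12\right) + \frac{1}{24} = 180 + \frac{1}{24} = \frac{4321}{24}$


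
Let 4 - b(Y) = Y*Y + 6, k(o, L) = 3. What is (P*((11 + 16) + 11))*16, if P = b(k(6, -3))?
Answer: -6688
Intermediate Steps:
b(Y) = -2 - Y² (b(Y) = 4 - (Y*Y + 6) = 4 - (Y² + 6) = 4 - (6 + Y²) = 4 + (-6 - Y²) = -2 - Y²)
P = -11 (P = -2 - 1*3² = -2 - 1*9 = -2 - 9 = -11)
(P*((11 + 16) + 11))*16 = -11*((11 + 16) + 11)*16 = -11*(27 + 11)*16 = -11*38*16 = -418*16 = -6688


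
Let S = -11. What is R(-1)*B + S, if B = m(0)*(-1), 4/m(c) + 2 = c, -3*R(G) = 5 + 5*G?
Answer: -11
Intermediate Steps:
R(G) = -5/3 - 5*G/3 (R(G) = -(5 + 5*G)/3 = -5/3 - 5*G/3)
m(c) = 4/(-2 + c)
B = 2 (B = (4/(-2 + 0))*(-1) = (4/(-2))*(-1) = (4*(-½))*(-1) = -2*(-1) = 2)
R(-1)*B + S = (-5/3 - 5/3*(-1))*2 - 11 = (-5/3 + 5/3)*2 - 11 = 0*2 - 11 = 0 - 11 = -11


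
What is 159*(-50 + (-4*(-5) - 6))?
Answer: -5724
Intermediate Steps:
159*(-50 + (-4*(-5) - 6)) = 159*(-50 + (20 - 6)) = 159*(-50 + 14) = 159*(-36) = -5724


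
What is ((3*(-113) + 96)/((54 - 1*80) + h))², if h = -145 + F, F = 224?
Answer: 59049/2809 ≈ 21.021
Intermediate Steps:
h = 79 (h = -145 + 224 = 79)
((3*(-113) + 96)/((54 - 1*80) + h))² = ((3*(-113) + 96)/((54 - 1*80) + 79))² = ((-339 + 96)/((54 - 80) + 79))² = (-243/(-26 + 79))² = (-243/53)² = 59049/2809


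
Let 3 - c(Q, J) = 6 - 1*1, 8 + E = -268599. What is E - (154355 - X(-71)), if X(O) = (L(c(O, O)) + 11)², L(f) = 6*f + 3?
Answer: -422958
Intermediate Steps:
E = -268607 (E = -8 - 268599 = -268607)
c(Q, J) = -2 (c(Q, J) = 3 - (6 - 1*1) = 3 - (6 - 1) = 3 - 1*5 = 3 - 5 = -2)
L(f) = 3 + 6*f
X(O) = 4 (X(O) = ((3 + 6*(-2)) + 11)² = ((3 - 12) + 11)² = (-9 + 11)² = 2² = 4)
E - (154355 - X(-71)) = -268607 - (154355 - 1*4) = -268607 - (154355 - 4) = -268607 - 1*154351 = -268607 - 154351 = -422958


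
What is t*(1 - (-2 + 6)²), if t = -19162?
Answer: 287430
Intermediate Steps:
t*(1 - (-2 + 6)²) = -19162*(1 - (-2 + 6)²) = -19162*(1 - 1*4²) = -19162*(1 - 1*16) = -19162*(1 - 16) = -19162*(-15) = 287430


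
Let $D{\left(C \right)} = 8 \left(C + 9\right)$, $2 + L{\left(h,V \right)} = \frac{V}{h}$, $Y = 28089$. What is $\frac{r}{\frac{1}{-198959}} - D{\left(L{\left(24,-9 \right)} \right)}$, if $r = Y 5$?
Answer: $-27942796808$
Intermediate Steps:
$L{\left(h,V \right)} = -2 + \frac{V}{h}$
$r = 140445$ ($r = 28089 \cdot 5 = 140445$)
$D{\left(C \right)} = 72 + 8 C$ ($D{\left(C \right)} = 8 \left(9 + C\right) = 72 + 8 C$)
$\frac{r}{\frac{1}{-198959}} - D{\left(L{\left(24,-9 \right)} \right)} = \frac{140445}{\frac{1}{-198959}} - \left(72 + 8 \left(-2 - \frac{9}{24}\right)\right) = \frac{140445}{- \frac{1}{198959}} - \left(72 + 8 \left(-2 - \frac{3}{8}\right)\right) = 140445 \left(-198959\right) - \left(72 + 8 \left(-2 - \frac{3}{8}\right)\right) = -27942796755 - \left(72 + 8 \left(- \frac{19}{8}\right)\right) = -27942796755 - \left(72 - 19\right) = -27942796755 - 53 = -27942796808$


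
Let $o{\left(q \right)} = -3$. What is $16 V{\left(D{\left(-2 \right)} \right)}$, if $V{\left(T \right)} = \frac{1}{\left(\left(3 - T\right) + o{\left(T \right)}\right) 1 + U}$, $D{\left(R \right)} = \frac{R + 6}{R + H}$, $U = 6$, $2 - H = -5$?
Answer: $\frac{40}{13} \approx 3.0769$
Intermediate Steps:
$H = 7$ ($H = 2 - -5 = 2 + 5 = 7$)
$D{\left(R \right)} = \frac{6 + R}{7 + R}$ ($D{\left(R \right)} = \frac{R + 6}{R + 7} = \frac{6 + R}{7 + R}$)
$V{\left(T \right)} = \frac{1}{6 - T}$ ($V{\left(T \right)} = \frac{1}{\left(\left(3 - T\right) - 3\right) 1 + 6} = \frac{1}{- T 1 + 6} = \frac{1}{- T + 6} = \frac{1}{6 - T}$)
$16 V{\left(D{\left(-2 \right)} \right)} = \frac{16}{6 - \frac{6 - 2}{7 - 2}} = \frac{16}{6 - \frac{1}{5} \cdot 4} = \frac{16}{6 - \frac{4}{5}} = \frac{16}{\frac{26}{5}} = 16 \cdot \frac{5}{26} = \frac{40}{13}$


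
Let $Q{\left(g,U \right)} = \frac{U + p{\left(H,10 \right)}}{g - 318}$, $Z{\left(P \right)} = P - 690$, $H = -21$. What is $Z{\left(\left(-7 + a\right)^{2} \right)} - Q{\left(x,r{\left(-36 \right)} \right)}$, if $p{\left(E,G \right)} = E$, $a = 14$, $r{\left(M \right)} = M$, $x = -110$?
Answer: $- \frac{274405}{428} \approx -641.13$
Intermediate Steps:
$Z{\left(P \right)} = -690 + P$
$Q{\left(g,U \right)} = \frac{-21 + U}{-318 + g}$ ($Q{\left(g,U \right)} = \frac{U - 21}{g - 318} = \frac{-21 + U}{-318 + g}$)
$Z{\left(\left(-7 + a\right)^{2} \right)} - Q{\left(x,r{\left(-36 \right)} \right)} = \left(-690 + \left(-7 + 14\right)^{2}\right) - \frac{-21 - 36}{-318 - 110} = \left(-690 + 7^{2}\right) - \frac{1}{-428} \left(-57\right) = \left(-690 + 49\right) - \left(- \frac{1}{428}\right) \left(-57\right) = -641 - \frac{57}{428} = - \frac{274405}{428}$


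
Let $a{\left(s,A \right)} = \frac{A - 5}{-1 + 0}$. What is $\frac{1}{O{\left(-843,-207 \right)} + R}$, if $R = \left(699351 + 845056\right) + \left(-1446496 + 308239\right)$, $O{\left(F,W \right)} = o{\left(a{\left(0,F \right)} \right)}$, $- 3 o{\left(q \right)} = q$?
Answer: $\frac{3}{1217602} \approx 2.4639 \cdot 10^{-6}$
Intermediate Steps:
$a{\left(s,A \right)} = 5 - A$ ($a{\left(s,A \right)} = \frac{-5 + A}{-1} = \left(-5 + A\right) \left(-1\right) = 5 - A$)
$o{\left(q \right)} = - \frac{q}{3}$
$O{\left(F,W \right)} = - \frac{5}{3} + \frac{F}{3}$ ($O{\left(F,W \right)} = - \frac{5 - F}{3} = - \frac{5}{3} + \frac{F}{3}$)
$R = 406150$ ($R = 1544407 - 1138257 = 406150$)
$\frac{1}{O{\left(-843,-207 \right)} + R} = \frac{1}{\left(- \frac{5}{3} + \frac{1}{3} \left(-843\right)\right) + 406150} = \frac{1}{\left(- \frac{5}{3} - 281\right) + 406150} = \frac{1}{- \frac{848}{3} + 406150} = \frac{1}{\frac{1217602}{3}} = \frac{3}{1217602}$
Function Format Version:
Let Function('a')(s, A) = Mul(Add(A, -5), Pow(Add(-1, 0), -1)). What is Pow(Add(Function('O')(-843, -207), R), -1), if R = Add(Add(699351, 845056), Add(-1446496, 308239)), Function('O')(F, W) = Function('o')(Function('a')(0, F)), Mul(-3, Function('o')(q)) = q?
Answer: Rational(3, 1217602) ≈ 2.4639e-6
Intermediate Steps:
Function('a')(s, A) = Add(5, Mul(-1, A)) (Function('a')(s, A) = Mul(Add(-5, A), Pow(-1, -1)) = Mul(Add(-5, A), -1) = Add(5, Mul(-1, A)))
Function('o')(q) = Mul(Rational(-1, 3), q)
Function('O')(F, W) = Add(Rational(-5, 3), Mul(Rational(1, 3), F)) (Function('O')(F, W) = Mul(Rational(-1, 3), Add(5, Mul(-1, F))) = Add(Rational(-5, 3), Mul(Rational(1, 3), F)))
R = 406150 (R = Add(1544407, -1138257) = 406150)
Pow(Add(Function('O')(-843, -207), R), -1) = Pow(Add(Add(Rational(-5, 3), Mul(Rational(1, 3), -843)), 406150), -1) = Pow(Add(Add(Rational(-5, 3), -281), 406150), -1) = Pow(Add(Rational(-848, 3), 406150), -1) = Pow(Rational(1217602, 3), -1) = Rational(3, 1217602)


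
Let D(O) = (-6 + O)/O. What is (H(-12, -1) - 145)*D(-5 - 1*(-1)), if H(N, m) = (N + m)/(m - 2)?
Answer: -1055/3 ≈ -351.67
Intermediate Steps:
D(O) = (-6 + O)/O
H(N, m) = (N + m)/(-2 + m)
(H(-12, -1) - 145)*D(-5 - 1*(-1)) = ((-12 - 1)/(-2 - 1) - 145)*((-6 + (-5 - 1*(-1)))/(-5 - 1*(-1))) = (-13/(-3) - 145)*((-6 + (-5 + 1))/(-5 + 1)) = (-⅓*(-13) - 145)*((-6 - 4)/(-4)) = (13/3 - 145)*(-¼*(-10)) = -422/3*5/2 = -1055/3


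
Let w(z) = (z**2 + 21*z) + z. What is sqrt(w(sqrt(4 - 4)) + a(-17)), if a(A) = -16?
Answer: 4*I ≈ 4.0*I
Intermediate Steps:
w(z) = z**2 + 22*z
sqrt(w(sqrt(4 - 4)) + a(-17)) = sqrt(sqrt(4 - 4)*(22 + sqrt(4 - 4)) - 16) = sqrt(sqrt(0)*(22 + sqrt(0)) - 16) = sqrt(0*(22 + 0) - 16) = sqrt(0*22 - 16) = sqrt(0 - 16) = sqrt(-16) = 4*I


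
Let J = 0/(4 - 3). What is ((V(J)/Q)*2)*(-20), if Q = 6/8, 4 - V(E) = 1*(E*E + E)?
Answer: -640/3 ≈ -213.33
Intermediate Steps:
J = 0 (J = 0/1 = 0*1 = 0)
V(E) = 4 - E - E² (V(E) = 4 - (E*E + E) = 4 - (E² + E) = 4 - (E + E²) = 4 + (-E - E²) = 4 - E - E²)
Q = ¾ (Q = 6*(⅛) = ¾ ≈ 0.75000)
((V(J)/Q)*2)*(-20) = (((4 - 1*0 - 1*0²)/(¾))*2)*(-20) = (((4 + 0 - 1*0)*(4/3))*2)*(-20) = (((4 + 0 + 0)*(4/3))*2)*(-20) = ((4*(4/3))*2)*(-20) = ((16/3)*2)*(-20) = (32/3)*(-20) = -640/3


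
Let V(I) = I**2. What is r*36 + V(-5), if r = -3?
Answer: -83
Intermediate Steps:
r*36 + V(-5) = -3*36 + (-5)**2 = -108 + 25 = -83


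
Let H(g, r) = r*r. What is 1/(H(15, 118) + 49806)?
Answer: 1/63730 ≈ 1.5691e-5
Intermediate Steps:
H(g, r) = r²
1/(H(15, 118) + 49806) = 1/(118² + 49806) = 1/(13924 + 49806) = 1/63730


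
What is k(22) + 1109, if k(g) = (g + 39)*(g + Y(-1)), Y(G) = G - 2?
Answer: 2268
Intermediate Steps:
Y(G) = -2 + G
k(g) = (-3 + g)*(39 + g) (k(g) = (g + 39)*(g + (-2 - 1)) = (39 + g)*(g - 3) = (39 + g)*(-3 + g) = (-3 + g)*(39 + g))
k(22) + 1109 = (-117 + 22**2 + 36*22) + 1109 = (-117 + 484 + 792) + 1109 = 1159 + 1109 = 2268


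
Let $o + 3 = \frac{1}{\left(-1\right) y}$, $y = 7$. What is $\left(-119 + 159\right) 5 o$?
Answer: $- \frac{4400}{7} \approx -628.57$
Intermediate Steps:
$o = - \frac{22}{7}$ ($o = -3 + \frac{1}{\left(-1\right) 7} = -3 + \frac{1}{-7} = -3 - \frac{1}{7} = - \frac{22}{7} \approx -3.1429$)
$\left(-119 + 159\right) 5 o = \left(-119 + 159\right) 5 \left(- \frac{22}{7}\right) = 40 \left(- \frac{110}{7}\right) = - \frac{4400}{7}$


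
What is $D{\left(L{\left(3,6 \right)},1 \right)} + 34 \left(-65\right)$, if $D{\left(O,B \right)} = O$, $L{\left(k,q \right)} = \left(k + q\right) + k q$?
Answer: $-2183$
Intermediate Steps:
$L{\left(k,q \right)} = k + q + k q$
$D{\left(L{\left(3,6 \right)},1 \right)} + 34 \left(-65\right) = \left(3 + 6 + 3 \cdot 6\right) + 34 \left(-65\right) = \left(3 + 6 + 18\right) - 2210 = 27 - 2210 = -2183$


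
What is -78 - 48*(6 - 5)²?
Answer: -126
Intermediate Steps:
-78 - 48*(6 - 5)² = -78 - 48*1² = -78 - 48*1 = -78 - 48 = -126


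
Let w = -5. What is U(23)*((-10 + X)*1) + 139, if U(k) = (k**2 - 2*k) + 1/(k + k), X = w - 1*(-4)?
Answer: -238015/46 ≈ -5174.2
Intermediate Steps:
X = -1 (X = -5 - 1*(-4) = -5 + 4 = -1)
U(k) = k**2 + 1/(2*k) - 2*k (U(k) = (k**2 - 2*k) + 1/(2*k) = k**2 + 1/(2*k) - 2*k)
U(23)*((-10 + X)*1) + 139 = (23**2 + (1/2)/23 - 2*23)*((-10 - 1)*1) + 139 = (529 + (1/2)*(1/23) - 46)*(-11*1) + 139 = (529 + 1/46 - 46)*(-11) + 139 = (22219/46)*(-11) + 139 = -244409/46 + 139 = -238015/46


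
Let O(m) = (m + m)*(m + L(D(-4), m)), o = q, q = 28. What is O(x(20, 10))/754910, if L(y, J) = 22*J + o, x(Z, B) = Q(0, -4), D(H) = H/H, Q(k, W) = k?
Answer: 0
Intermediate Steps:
D(H) = 1
o = 28
x(Z, B) = 0
L(y, J) = 28 + 22*J (L(y, J) = 22*J + 28 = 28 + 22*J)
O(m) = 2*m*(28 + 23*m) (O(m) = (m + m)*(m + (28 + 22*m)) = (2*m)*(28 + 23*m) = 2*m*(28 + 23*m))
O(x(20, 10))/754910 = (2*0*(28 + 23*0))/754910 = (2*0*(28 + 0))*(1/754910) = (2*0*28)*(1/754910) = 0*(1/754910) = 0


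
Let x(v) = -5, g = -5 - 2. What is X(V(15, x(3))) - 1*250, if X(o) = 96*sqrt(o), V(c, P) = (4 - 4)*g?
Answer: -250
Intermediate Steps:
g = -7
V(c, P) = 0 (V(c, P) = (4 - 4)*(-7) = 0*(-7) = 0)
X(V(15, x(3))) - 1*250 = 96*sqrt(0) - 1*250 = 96*0 - 250 = 0 - 250 = -250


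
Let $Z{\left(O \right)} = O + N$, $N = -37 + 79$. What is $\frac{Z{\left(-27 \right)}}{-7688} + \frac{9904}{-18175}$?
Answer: $- \frac{76414577}{139729400} \approx -0.54688$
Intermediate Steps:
$N = 42$
$Z{\left(O \right)} = 42 + O$ ($Z{\left(O \right)} = O + 42 = 42 + O$)
$\frac{Z{\left(-27 \right)}}{-7688} + \frac{9904}{-18175} = \frac{42 - 27}{-7688} + \frac{9904}{-18175} = 15 \left(- \frac{1}{7688}\right) + 9904 \left(- \frac{1}{18175}\right) = - \frac{15}{7688} - \frac{9904}{18175} = - \frac{76414577}{139729400}$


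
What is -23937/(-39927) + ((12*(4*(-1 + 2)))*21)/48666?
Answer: 66953581/107949299 ≈ 0.62023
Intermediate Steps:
-23937/(-39927) + ((12*(4*(-1 + 2)))*21)/48666 = -23937*(-1/39927) + ((12*(4*1))*21)*(1/48666) = 7979/13309 + ((12*4)*21)*(1/48666) = 7979/13309 + (48*21)*(1/48666) = 7979/13309 + 1008*(1/48666) = 7979/13309 + 168/8111 = 66953581/107949299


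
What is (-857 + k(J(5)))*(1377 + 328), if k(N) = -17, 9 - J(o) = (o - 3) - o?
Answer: -1490170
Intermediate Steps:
J(o) = 12 (J(o) = 9 - ((o - 3) - o) = 9 - ((-3 + o) - o) = 9 - 1*(-3) = 9 + 3 = 12)
(-857 + k(J(5)))*(1377 + 328) = (-857 - 17)*(1377 + 328) = -874*1705 = -1490170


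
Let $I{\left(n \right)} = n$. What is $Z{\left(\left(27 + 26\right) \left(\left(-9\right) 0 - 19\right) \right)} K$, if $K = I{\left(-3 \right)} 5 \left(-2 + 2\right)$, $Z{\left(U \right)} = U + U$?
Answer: $0$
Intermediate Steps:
$Z{\left(U \right)} = 2 U$
$K = 0$ ($K = - 3 \cdot 5 \left(-2 + 2\right) = - 3 \cdot 5 \cdot 0 = \left(-3\right) 0 = 0$)
$Z{\left(\left(27 + 26\right) \left(\left(-9\right) 0 - 19\right) \right)} K = 2 \left(27 + 26\right) \left(\left(-9\right) 0 - 19\right) 0 = 2 \cdot 53 \left(0 - 19\right) 0 = 2 \cdot 53 \left(-19\right) 0 = 2 \left(-1007\right) 0 = \left(-2014\right) 0 = 0$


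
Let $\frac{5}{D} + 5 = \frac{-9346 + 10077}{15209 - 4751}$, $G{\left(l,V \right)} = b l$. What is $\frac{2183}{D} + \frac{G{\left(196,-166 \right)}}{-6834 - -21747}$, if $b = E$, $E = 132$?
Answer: $- \frac{186350496809}{86644530} \approx -2150.7$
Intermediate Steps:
$b = 132$
$G{\left(l,V \right)} = 132 l$
$D = - \frac{52290}{51559}$ ($D = \frac{5}{-5 + \frac{-9346 + 10077}{15209 - 4751}} = \frac{5}{-5 + \frac{731}{10458}} = \frac{5}{- \frac{51559}{10458}} = 5 \left(- \frac{10458}{51559}\right) = - \frac{52290}{51559} \approx -1.0142$)
$\frac{2183}{D} + \frac{G{\left(196,-166 \right)}}{-6834 - -21747} = \frac{2183}{- \frac{52290}{51559}} + \frac{132 \cdot 196}{-6834 - -21747} = 2183 \left(- \frac{51559}{52290}\right) + \frac{25872}{-6834 + 21747} = - \frac{112553297}{52290} + \frac{25872}{14913} = - \frac{112553297}{52290} + 25872 \cdot \frac{1}{14913} = - \frac{112553297}{52290} + \frac{8624}{4971} = - \frac{186350496809}{86644530}$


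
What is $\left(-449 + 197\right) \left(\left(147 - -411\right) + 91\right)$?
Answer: $-163548$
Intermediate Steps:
$\left(-449 + 197\right) \left(\left(147 - -411\right) + 91\right) = - 252 \left(\left(147 + 411\right) + 91\right) = - 252 \left(558 + 91\right) = \left(-252\right) 649 = -163548$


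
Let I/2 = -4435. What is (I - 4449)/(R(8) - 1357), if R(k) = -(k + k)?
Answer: 13319/1373 ≈ 9.7007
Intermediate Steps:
I = -8870 (I = 2*(-4435) = -8870)
R(k) = -2*k
(I - 4449)/(R(8) - 1357) = (-8870 - 4449)/(-2*8 - 1357) = -13319/(-16 - 1357) = -13319/(-1373) = -13319*(-1/1373) = 13319/1373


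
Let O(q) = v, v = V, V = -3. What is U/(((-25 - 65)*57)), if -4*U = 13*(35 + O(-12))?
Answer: 52/2565 ≈ 0.020273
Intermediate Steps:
v = -3
O(q) = -3
U = -104 (U = -13*(35 - 3)/4 = -13*32/4 = -¼*416 = -104)
U/(((-25 - 65)*57)) = -104*1/(57*(-25 - 65)) = -104/((-90*57)) = -104/(-5130) = -104*(-1/5130) = 52/2565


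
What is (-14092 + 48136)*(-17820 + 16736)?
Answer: -36903696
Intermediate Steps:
(-14092 + 48136)*(-17820 + 16736) = 34044*(-1084) = -36903696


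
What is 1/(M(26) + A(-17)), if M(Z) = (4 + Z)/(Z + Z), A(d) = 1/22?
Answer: 143/89 ≈ 1.6067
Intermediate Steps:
A(d) = 1/22
M(Z) = (4 + Z)/(2*Z) (M(Z) = (4 + Z)/((2*Z)) = (4 + Z)*(1/(2*Z)) = (4 + Z)/(2*Z))
1/(M(26) + A(-17)) = 1/((½)*(4 + 26)/26 + 1/22) = 1/((½)*(1/26)*30 + 1/22) = 1/(15/26 + 1/22) = 1/(89/143) = 143/89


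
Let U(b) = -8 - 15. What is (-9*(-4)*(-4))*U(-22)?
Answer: 3312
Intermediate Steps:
U(b) = -23
(-9*(-4)*(-4))*U(-22) = (-9*(-4)*(-4))*(-23) = (36*(-4))*(-23) = -144*(-23) = 3312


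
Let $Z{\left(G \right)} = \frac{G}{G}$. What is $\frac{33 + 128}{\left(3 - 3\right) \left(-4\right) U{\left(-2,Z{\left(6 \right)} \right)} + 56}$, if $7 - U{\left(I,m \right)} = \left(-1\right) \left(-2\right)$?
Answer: $\frac{23}{8} \approx 2.875$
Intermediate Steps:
$Z{\left(G \right)} = 1$
$U{\left(I,m \right)} = 5$ ($U{\left(I,m \right)} = 7 - \left(-1\right) \left(-2\right) = 7 - 2 = 5$)
$\frac{33 + 128}{\left(3 - 3\right) \left(-4\right) U{\left(-2,Z{\left(6 \right)} \right)} + 56} = \frac{33 + 128}{\left(3 - 3\right) \left(-4\right) 5 + 56} = \frac{161}{0 \left(-4\right) 5 + 56} = \frac{161}{0 \cdot 5 + 56} = \frac{161}{0 + 56} = \frac{161}{56} = 161 \cdot \frac{1}{56} = \frac{23}{8}$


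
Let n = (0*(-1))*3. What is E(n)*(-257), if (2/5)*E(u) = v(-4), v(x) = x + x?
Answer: 5140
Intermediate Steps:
n = 0 (n = 0*3 = 0)
v(x) = 2*x
E(u) = -20 (E(u) = 5*(2*(-4))/2 = (5/2)*(-8) = -20)
E(n)*(-257) = -20*(-257) = 5140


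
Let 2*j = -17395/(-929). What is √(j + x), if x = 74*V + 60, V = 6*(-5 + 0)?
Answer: I*√7424354330/1858 ≈ 46.375*I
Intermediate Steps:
V = -30 (V = 6*(-5) = -30)
j = 17395/1858 (j = (-17395/(-929))/2 = (-17395*(-1/929))/2 = (½)*(17395/929) = 17395/1858 ≈ 9.3622)
x = -2160 (x = 74*(-30) + 60 = -2220 + 60 = -2160)
√(j + x) = √(17395/1858 - 2160) = √(-3995885/1858) = I*√7424354330/1858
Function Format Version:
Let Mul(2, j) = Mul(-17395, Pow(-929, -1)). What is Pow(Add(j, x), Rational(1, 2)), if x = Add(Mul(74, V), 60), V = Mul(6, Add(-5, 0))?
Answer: Mul(Rational(1, 1858), I, Pow(7424354330, Rational(1, 2))) ≈ Mul(46.375, I)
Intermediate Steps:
V = -30 (V = Mul(6, -5) = -30)
j = Rational(17395, 1858) (j = Mul(Rational(1, 2), Mul(-17395, Pow(-929, -1))) = Mul(Rational(1, 2), Mul(-17395, Rational(-1, 929))) = Mul(Rational(1, 2), Rational(17395, 929)) = Rational(17395, 1858) ≈ 9.3622)
x = -2160 (x = Add(Mul(74, -30), 60) = Add(-2220, 60) = -2160)
Pow(Add(j, x), Rational(1, 2)) = Pow(Add(Rational(17395, 1858), -2160), Rational(1, 2)) = Pow(Rational(-3995885, 1858), Rational(1, 2)) = Mul(Rational(1, 1858), I, Pow(7424354330, Rational(1, 2)))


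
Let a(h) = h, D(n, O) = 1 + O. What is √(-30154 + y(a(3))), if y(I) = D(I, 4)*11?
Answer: I*√30099 ≈ 173.49*I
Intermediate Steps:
y(I) = 55 (y(I) = (1 + 4)*11 = 5*11 = 55)
√(-30154 + y(a(3))) = √(-30154 + 55) = √(-30099) = I*√30099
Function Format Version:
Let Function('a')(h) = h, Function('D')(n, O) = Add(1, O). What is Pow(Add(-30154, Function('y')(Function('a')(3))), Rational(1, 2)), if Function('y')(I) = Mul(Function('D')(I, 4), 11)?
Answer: Mul(I, Pow(30099, Rational(1, 2))) ≈ Mul(173.49, I)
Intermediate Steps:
Function('y')(I) = 55 (Function('y')(I) = Mul(Add(1, 4), 11) = Mul(5, 11) = 55)
Pow(Add(-30154, Function('y')(Function('a')(3))), Rational(1, 2)) = Pow(Add(-30154, 55), Rational(1, 2)) = Pow(-30099, Rational(1, 2)) = Mul(I, Pow(30099, Rational(1, 2)))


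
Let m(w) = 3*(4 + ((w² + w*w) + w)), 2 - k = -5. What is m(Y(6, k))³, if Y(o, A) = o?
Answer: 14886936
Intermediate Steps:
k = 7 (k = 2 - 1*(-5) = 2 + 5 = 7)
m(w) = 12 + 3*w + 6*w² (m(w) = 3*(4 + ((w² + w²) + w)) = 3*(4 + (2*w² + w)) = 3*(4 + (w + 2*w²)) = 3*(4 + w + 2*w²) = 12 + 3*w + 6*w²)
m(Y(6, k))³ = (12 + 3*6 + 6*6²)³ = (12 + 18 + 6*36)³ = (12 + 18 + 216)³ = 246³ = 14886936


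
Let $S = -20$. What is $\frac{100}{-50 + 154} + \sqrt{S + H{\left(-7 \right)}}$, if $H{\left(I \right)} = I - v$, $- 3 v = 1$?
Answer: $\frac{25}{26} + \frac{4 i \sqrt{15}}{3} \approx 0.96154 + 5.164 i$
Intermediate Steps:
$v = - \frac{1}{3}$ ($v = \left(- \frac{1}{3}\right) 1 = - \frac{1}{3} \approx -0.33333$)
$H{\left(I \right)} = \frac{1}{3} + I$ ($H{\left(I \right)} = I - - \frac{1}{3} = I + \frac{1}{3} = \frac{1}{3} + I$)
$\frac{100}{-50 + 154} + \sqrt{S + H{\left(-7 \right)}} = \frac{100}{-50 + 154} + \sqrt{-20 + \left(\frac{1}{3} - 7\right)} = \frac{100}{104} + \sqrt{-20 - \frac{20}{3}} = 100 \cdot \frac{1}{104} + \sqrt{- \frac{80}{3}} = \frac{25}{26} + \frac{4 i \sqrt{15}}{3}$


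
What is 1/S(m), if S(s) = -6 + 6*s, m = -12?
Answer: -1/78 ≈ -0.012821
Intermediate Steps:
1/S(m) = 1/(-6 + 6*(-12)) = 1/(-6 - 72) = 1/(-78) = -1/78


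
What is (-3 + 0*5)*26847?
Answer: -80541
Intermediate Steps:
(-3 + 0*5)*26847 = (-3 + 0)*26847 = -3*26847 = -80541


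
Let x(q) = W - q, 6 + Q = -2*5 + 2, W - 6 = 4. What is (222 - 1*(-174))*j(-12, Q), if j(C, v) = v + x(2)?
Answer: -2376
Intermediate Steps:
W = 10 (W = 6 + 4 = 10)
Q = -14 (Q = -6 + (-2*5 + 2) = -6 + (-10 + 2) = -6 - 8 = -14)
x(q) = 10 - q
j(C, v) = 8 + v (j(C, v) = v + (10 - 1*2) = v + (10 - 2) = v + 8 = 8 + v)
(222 - 1*(-174))*j(-12, Q) = (222 - 1*(-174))*(8 - 14) = (222 + 174)*(-6) = 396*(-6) = -2376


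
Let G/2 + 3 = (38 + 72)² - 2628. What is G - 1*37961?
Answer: -19023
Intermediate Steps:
G = 18938 (G = -6 + 2*((38 + 72)² - 2628) = -6 + 2*(110² - 2628) = -6 + 2*(12100 - 2628) = -6 + 2*9472 = -6 + 18944 = 18938)
G - 1*37961 = 18938 - 1*37961 = 18938 - 37961 = -19023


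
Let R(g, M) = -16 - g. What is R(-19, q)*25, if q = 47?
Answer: 75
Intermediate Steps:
R(-19, q)*25 = (-16 - 1*(-19))*25 = (-16 + 19)*25 = 3*25 = 75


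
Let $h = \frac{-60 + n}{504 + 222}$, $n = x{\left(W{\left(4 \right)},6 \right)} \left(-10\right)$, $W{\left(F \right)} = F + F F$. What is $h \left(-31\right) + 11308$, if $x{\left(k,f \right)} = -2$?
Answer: $\frac{4105424}{363} \approx 11310.0$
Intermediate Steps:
$W{\left(F \right)} = F + F^{2}$
$n = 20$ ($n = \left(-2\right) \left(-10\right) = 20$)
$h = - \frac{20}{363}$ ($h = \frac{-60 + 20}{504 + 222} = - \frac{40}{726} = \left(-40\right) \frac{1}{726} = - \frac{20}{363} \approx -0.055096$)
$h \left(-31\right) + 11308 = \left(- \frac{20}{363}\right) \left(-31\right) + 11308 = \frac{620}{363} + 11308 = \frac{4105424}{363}$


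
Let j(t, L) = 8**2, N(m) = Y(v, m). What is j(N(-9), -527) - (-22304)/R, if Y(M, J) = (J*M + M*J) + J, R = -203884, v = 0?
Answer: 3256568/50971 ≈ 63.891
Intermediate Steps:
Y(M, J) = J + 2*J*M (Y(M, J) = (J*M + J*M) + J = 2*J*M + J = J + 2*J*M)
N(m) = m (N(m) = m*(1 + 2*0) = m*(1 + 0) = m*1 = m)
j(t, L) = 64
j(N(-9), -527) - (-22304)/R = 64 - (-22304)/(-203884) = 64 - (-22304)*(-1)/203884 = 64 - 1*5576/50971 = 64 - 5576/50971 = 3256568/50971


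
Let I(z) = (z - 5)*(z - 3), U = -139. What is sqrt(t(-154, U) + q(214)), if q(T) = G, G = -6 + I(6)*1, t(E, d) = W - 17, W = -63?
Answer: I*sqrt(83) ≈ 9.1104*I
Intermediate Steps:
I(z) = (-5 + z)*(-3 + z)
t(E, d) = -80 (t(E, d) = -63 - 17 = -80)
G = -3 (G = -6 + (15 + 6**2 - 8*6)*1 = -6 + (15 + 36 - 48)*1 = -6 + 3*1 = -6 + 3 = -3)
q(T) = -3
sqrt(t(-154, U) + q(214)) = sqrt(-80 - 3) = sqrt(-83) = I*sqrt(83)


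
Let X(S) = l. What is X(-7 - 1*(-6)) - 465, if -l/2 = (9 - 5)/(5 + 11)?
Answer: -931/2 ≈ -465.50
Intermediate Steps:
l = -1/2 (l = -2*(9 - 5)/(5 + 11) = -8/16 = -2*1/4 = -1/2 ≈ -0.50000)
X(S) = -1/2
X(-7 - 1*(-6)) - 465 = -1/2 - 465 = -931/2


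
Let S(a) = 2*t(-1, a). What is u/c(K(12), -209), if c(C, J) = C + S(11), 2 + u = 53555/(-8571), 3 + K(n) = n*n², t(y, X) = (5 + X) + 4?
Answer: -70697/15127815 ≈ -0.0046733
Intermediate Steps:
t(y, X) = 9 + X
K(n) = -3 + n³ (K(n) = -3 + n*n² = -3 + n³)
u = -70697/8571 (u = -2 + 53555/(-8571) = -2 + 53555*(-1/8571) = -2 - 53555/8571 = -70697/8571 ≈ -8.2484)
S(a) = 18 + 2*a (S(a) = 2*(9 + a) = 18 + 2*a)
c(C, J) = 40 + C (c(C, J) = C + (18 + 2*11) = C + (18 + 22) = C + 40 = 40 + C)
u/c(K(12), -209) = -70697/(8571*(40 + (-3 + 12³))) = -70697/(8571*(40 + (-3 + 1728))) = -70697/(8571*(40 + 1725)) = -70697/8571/1765 = -70697/8571*1/1765 = -70697/15127815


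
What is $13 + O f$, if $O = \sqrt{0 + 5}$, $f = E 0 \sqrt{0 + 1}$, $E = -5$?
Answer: $13$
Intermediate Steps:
$f = 0$ ($f = \left(-5\right) 0 \sqrt{0 + 1} = 0 \sqrt{1} = 0 \cdot 1 = 0$)
$O = \sqrt{5} \approx 2.2361$
$13 + O f = 13 + \sqrt{5} \cdot 0 = 13 + 0 = 13$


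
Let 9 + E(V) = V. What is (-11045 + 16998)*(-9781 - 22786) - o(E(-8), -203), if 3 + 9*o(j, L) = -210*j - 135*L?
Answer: -581624377/3 ≈ -1.9387e+8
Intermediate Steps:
E(V) = -9 + V
o(j, L) = -1/3 - 15*L - 70*j/3 (o(j, L) = -1/3 + (-210*j - 135*L)/9 = -1/3 + (-15*L - 70*j/3) = -1/3 - 15*L - 70*j/3)
(-11045 + 16998)*(-9781 - 22786) - o(E(-8), -203) = (-11045 + 16998)*(-9781 - 22786) - (-1/3 - 15*(-203) - 70*(-9 - 8)/3) = 5953*(-32567) - (-1/3 + 3045 - 70/3*(-17)) = -193871351 - (-1/3 + 3045 + 1190/3) = -193871351 - 1*10324/3 = -193871351 - 10324/3 = -581624377/3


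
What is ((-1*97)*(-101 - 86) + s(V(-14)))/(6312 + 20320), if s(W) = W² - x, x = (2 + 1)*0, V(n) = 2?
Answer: 18143/26632 ≈ 0.68125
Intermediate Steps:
x = 0 (x = 3*0 = 0)
s(W) = W² (s(W) = W² - 1*0 = W² + 0 = W²)
((-1*97)*(-101 - 86) + s(V(-14)))/(6312 + 20320) = ((-1*97)*(-101 - 86) + 2²)/(6312 + 20320) = (-97*(-187) + 4)/26632 = (18139 + 4)*(1/26632) = 18143*(1/26632) = 18143/26632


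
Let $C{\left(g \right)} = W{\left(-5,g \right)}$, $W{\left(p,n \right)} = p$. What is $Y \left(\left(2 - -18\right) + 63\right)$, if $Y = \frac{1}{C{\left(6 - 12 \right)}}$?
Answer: $- \frac{83}{5} \approx -16.6$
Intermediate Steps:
$C{\left(g \right)} = -5$
$Y = - \frac{1}{5}$ ($Y = \frac{1}{-5} = - \frac{1}{5} \approx -0.2$)
$Y \left(\left(2 - -18\right) + 63\right) = - \frac{\left(2 - -18\right) + 63}{5} = - \frac{\left(2 + 18\right) + 63}{5} = - \frac{20 + 63}{5} = \left(- \frac{1}{5}\right) 83 = - \frac{83}{5}$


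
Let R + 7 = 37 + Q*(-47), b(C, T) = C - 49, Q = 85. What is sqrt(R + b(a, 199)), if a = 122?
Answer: 2*I*sqrt(973) ≈ 62.386*I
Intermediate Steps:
b(C, T) = -49 + C
R = -3965 (R = -7 + (37 + 85*(-47)) = -7 + (37 - 3995) = -7 - 3958 = -3965)
sqrt(R + b(a, 199)) = sqrt(-3965 + (-49 + 122)) = sqrt(-3965 + 73) = sqrt(-3892) = 2*I*sqrt(973)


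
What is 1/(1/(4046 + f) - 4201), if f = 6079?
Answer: -10125/42535124 ≈ -0.00023804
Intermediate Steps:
1/(1/(4046 + f) - 4201) = 1/(1/(4046 + 6079) - 4201) = 1/(1/10125 - 4201) = 1/(-42535124/10125) = -10125/42535124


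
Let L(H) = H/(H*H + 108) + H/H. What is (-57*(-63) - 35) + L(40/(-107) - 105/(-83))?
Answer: 30522120353556/8580840613 ≈ 3557.0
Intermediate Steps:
L(H) = 1 + H/(108 + H**2) (L(H) = H/(H**2 + 108) + 1 = H/(108 + H**2) + 1 = 1 + H/(108 + H**2))
(-57*(-63) - 35) + L(40/(-107) - 105/(-83)) = (-57*(-63) - 35) + (108 + (40/(-107) - 105/(-83)) + (40/(-107) - 105/(-83))**2)/(108 + (40/(-107) - 105/(-83))**2) = (3591 - 35) + (108 + (40*(-1/107) - 105*(-1/83)) + (40*(-1/107) - 105*(-1/83))**2)/(108 + (40*(-1/107) - 105*(-1/83))**2) = 3556 + (108 + (-40/107 + 105/83) + (-40/107 + 105/83)**2)/(108 + (-40/107 + 105/83)**2) = 3556 + (108 + 7915/8881 + (7915/8881)**2)/(108 + (7915/8881)**2) = 3556 + (108 + 7915/8881 + 62647225/78872161)/(108 + 62647225/78872161) = 3556 + (8651133728/78872161)/(8580840613/78872161) = 3556 + (78872161/8580840613)*(8651133728/78872161) = 3556 + 8651133728/8580840613 = 30522120353556/8580840613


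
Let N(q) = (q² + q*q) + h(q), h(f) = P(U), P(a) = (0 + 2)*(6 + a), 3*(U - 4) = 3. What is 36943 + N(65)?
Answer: 45415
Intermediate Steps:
U = 5 (U = 4 + (⅓)*3 = 4 + 1 = 5)
P(a) = 12 + 2*a (P(a) = 2*(6 + a) = 12 + 2*a)
h(f) = 22 (h(f) = 12 + 2*5 = 12 + 10 = 22)
N(q) = 22 + 2*q² (N(q) = (q² + q*q) + 22 = (q² + q²) + 22 = 2*q² + 22 = 22 + 2*q²)
36943 + N(65) = 36943 + (22 + 2*65²) = 36943 + (22 + 2*4225) = 36943 + (22 + 8450) = 36943 + 8472 = 45415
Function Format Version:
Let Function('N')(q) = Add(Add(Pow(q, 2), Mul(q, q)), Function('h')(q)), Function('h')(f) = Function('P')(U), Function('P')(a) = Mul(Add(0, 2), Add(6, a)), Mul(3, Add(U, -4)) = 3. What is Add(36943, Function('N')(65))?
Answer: 45415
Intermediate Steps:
U = 5 (U = Add(4, Mul(Rational(1, 3), 3)) = Add(4, 1) = 5)
Function('P')(a) = Add(12, Mul(2, a)) (Function('P')(a) = Mul(2, Add(6, a)) = Add(12, Mul(2, a)))
Function('h')(f) = 22 (Function('h')(f) = Add(12, Mul(2, 5)) = Add(12, 10) = 22)
Function('N')(q) = Add(22, Mul(2, Pow(q, 2))) (Function('N')(q) = Add(Add(Pow(q, 2), Mul(q, q)), 22) = Add(Add(Pow(q, 2), Pow(q, 2)), 22) = Add(Mul(2, Pow(q, 2)), 22) = Add(22, Mul(2, Pow(q, 2))))
Add(36943, Function('N')(65)) = Add(36943, Add(22, Mul(2, Pow(65, 2)))) = Add(36943, Add(22, Mul(2, 4225))) = Add(36943, Add(22, 8450)) = Add(36943, 8472) = 45415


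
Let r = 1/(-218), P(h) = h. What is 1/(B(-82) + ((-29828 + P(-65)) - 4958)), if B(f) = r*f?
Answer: -109/3798718 ≈ -2.8694e-5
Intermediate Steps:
r = -1/218 ≈ -0.0045872
B(f) = -f/218
1/(B(-82) + ((-29828 + P(-65)) - 4958)) = 1/(-1/218*(-82) + ((-29828 - 65) - 4958)) = 1/(41/109 + (-29893 - 4958)) = 1/(41/109 - 34851) = 1/(-3798718/109) = -109/3798718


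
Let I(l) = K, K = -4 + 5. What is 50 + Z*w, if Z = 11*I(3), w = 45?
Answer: 545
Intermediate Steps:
K = 1
I(l) = 1
Z = 11 (Z = 11*1 = 11)
50 + Z*w = 50 + 11*45 = 50 + 495 = 545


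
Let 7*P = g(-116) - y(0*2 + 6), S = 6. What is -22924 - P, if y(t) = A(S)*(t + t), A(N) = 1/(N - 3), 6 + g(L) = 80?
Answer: -22934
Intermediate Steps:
g(L) = 74 (g(L) = -6 + 80 = 74)
A(N) = 1/(-3 + N)
y(t) = 2*t/3 (y(t) = (t + t)/(-3 + 6) = (2*t)/3 = 2*t/3)
P = 10 (P = (74 - 2*(0*2 + 6)/3)/7 = (74 - 2*(0 + 6)/3)/7 = (74 - 2*6/3)/7 = (74 - 1*4)/7 = (74 - 4)/7 = (1/7)*70 = 10)
-22924 - P = -22924 - 1*10 = -22924 - 10 = -22934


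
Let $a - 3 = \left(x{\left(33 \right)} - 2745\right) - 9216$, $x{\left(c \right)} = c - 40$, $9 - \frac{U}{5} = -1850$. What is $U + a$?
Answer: $-2670$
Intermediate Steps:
$U = 9295$ ($U = 45 - -9250 = 45 + 9250 = 9295$)
$x{\left(c \right)} = -40 + c$
$a = -11965$ ($a = 3 + \left(\left(\left(-40 + 33\right) - 2745\right) - 9216\right) = 3 - 11968 = -11965$)
$U + a = 9295 - 11965 = -2670$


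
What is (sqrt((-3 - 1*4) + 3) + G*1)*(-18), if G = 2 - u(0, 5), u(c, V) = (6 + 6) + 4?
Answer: 252 - 36*I ≈ 252.0 - 36.0*I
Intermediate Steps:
u(c, V) = 16 (u(c, V) = 12 + 4 = 16)
G = -14 (G = 2 - 1*16 = 2 - 16 = -14)
(sqrt((-3 - 1*4) + 3) + G*1)*(-18) = (sqrt((-3 - 1*4) + 3) - 14*1)*(-18) = (sqrt((-3 - 4) + 3) - 14)*(-18) = (sqrt(-7 + 3) - 14)*(-18) = (sqrt(-4) - 14)*(-18) = (2*I - 14)*(-18) = (-14 + 2*I)*(-18) = 252 - 36*I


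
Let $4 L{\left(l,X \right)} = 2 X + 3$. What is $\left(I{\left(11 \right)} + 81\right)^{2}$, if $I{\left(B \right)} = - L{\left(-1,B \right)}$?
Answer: $\frac{89401}{16} \approx 5587.6$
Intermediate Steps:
$L{\left(l,X \right)} = \frac{3}{4} + \frac{X}{2}$ ($L{\left(l,X \right)} = \frac{2 X + 3}{4} = \frac{3 + 2 X}{4} = \frac{3}{4} + \frac{X}{2}$)
$I{\left(B \right)} = - \frac{3}{4} - \frac{B}{2}$ ($I{\left(B \right)} = - (\frac{3}{4} + \frac{B}{2}) = - \frac{3}{4} - \frac{B}{2}$)
$\left(I{\left(11 \right)} + 81\right)^{2} = \left(\left(- \frac{3}{4} - \frac{11}{2}\right) + 81\right)^{2} = \left(- \frac{25}{4} + 81\right)^{2} = \left(\frac{299}{4}\right)^{2} = \frac{89401}{16}$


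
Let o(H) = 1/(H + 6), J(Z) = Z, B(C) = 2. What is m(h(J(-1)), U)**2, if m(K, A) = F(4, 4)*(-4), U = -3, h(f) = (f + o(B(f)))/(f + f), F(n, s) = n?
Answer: 256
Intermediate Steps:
o(H) = 1/(6 + H)
h(f) = (1/8 + f)/(2*f) (h(f) = (f + 1/(6 + 2))/(f + f) = (f + 1/8)/((2*f)) = (f + 1/8)*(1/(2*f)) = (1/8 + f)*(1/(2*f)) = (1/8 + f)/(2*f))
m(K, A) = -16 (m(K, A) = 4*(-4) = -16)
m(h(J(-1)), U)**2 = (-16)**2 = 256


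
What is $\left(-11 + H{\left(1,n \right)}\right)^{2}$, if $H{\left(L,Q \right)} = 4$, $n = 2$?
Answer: $49$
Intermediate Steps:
$\left(-11 + H{\left(1,n \right)}\right)^{2} = \left(-11 + 4\right)^{2} = \left(-7\right)^{2} = 49$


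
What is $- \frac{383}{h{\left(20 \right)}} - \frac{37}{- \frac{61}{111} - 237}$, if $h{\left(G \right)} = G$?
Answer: $- \frac{2504201}{131840} \approx -18.994$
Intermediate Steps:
$- \frac{383}{h{\left(20 \right)}} - \frac{37}{- \frac{61}{111} - 237} = - \frac{383}{20} - \frac{37}{- \frac{61}{111} - 237} = - \frac{383}{20} - \frac{37}{- \frac{26368}{111}} = - \frac{383}{20} - - \frac{4107}{26368} = - \frac{383}{20} + \frac{4107}{26368} = - \frac{2504201}{131840}$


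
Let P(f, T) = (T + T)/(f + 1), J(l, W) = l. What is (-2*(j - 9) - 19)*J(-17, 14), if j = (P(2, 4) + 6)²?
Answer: 23137/9 ≈ 2570.8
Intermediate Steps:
P(f, T) = 2*T/(1 + f) (P(f, T) = (2*T)/(1 + f) = 2*T/(1 + f))
j = 676/9 (j = (2*4/(1 + 2) + 6)² = (2*4/3 + 6)² = (2*4*(⅓) + 6)² = (8/3 + 6)² = (26/3)² = 676/9 ≈ 75.111)
(-2*(j - 9) - 19)*J(-17, 14) = (-2*(676/9 - 9) - 19)*(-17) = (-2*595/9 - 19)*(-17) = (-1190/9 - 19)*(-17) = -1361/9*(-17) = 23137/9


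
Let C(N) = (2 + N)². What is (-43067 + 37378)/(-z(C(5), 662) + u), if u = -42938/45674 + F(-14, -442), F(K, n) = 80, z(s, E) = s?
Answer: -129919693/686478 ≈ -189.26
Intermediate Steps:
u = 1805491/22837 (u = -42938/45674 + 80 = -42938*1/45674 + 80 = -21469/22837 + 80 = 1805491/22837 ≈ 79.060)
(-43067 + 37378)/(-z(C(5), 662) + u) = (-43067 + 37378)/(-(2 + 5)² + 1805491/22837) = -5689/(-1*7² + 1805491/22837) = -5689/(-1*49 + 1805491/22837) = -5689/(-49 + 1805491/22837) = -5689/686478/22837 = -5689*22837/686478 = -129919693/686478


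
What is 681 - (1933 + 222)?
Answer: -1474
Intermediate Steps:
681 - (1933 + 222) = 681 - 1*2155 = 681 - 2155 = -1474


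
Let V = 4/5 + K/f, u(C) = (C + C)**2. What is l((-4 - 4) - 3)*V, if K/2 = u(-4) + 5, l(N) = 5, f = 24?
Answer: 131/4 ≈ 32.750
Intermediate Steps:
u(C) = 4*C**2 (u(C) = (2*C)**2 = 4*C**2)
K = 138 (K = 2*(4*(-4)**2 + 5) = 2*(4*16 + 5) = 2*(64 + 5) = 2*69 = 138)
V = 131/20 (V = 4/5 + 138/24 = 4*(1/5) + 138*(1/24) = 4/5 + 23/4 = 131/20 ≈ 6.5500)
l((-4 - 4) - 3)*V = 5*(131/20) = 131/4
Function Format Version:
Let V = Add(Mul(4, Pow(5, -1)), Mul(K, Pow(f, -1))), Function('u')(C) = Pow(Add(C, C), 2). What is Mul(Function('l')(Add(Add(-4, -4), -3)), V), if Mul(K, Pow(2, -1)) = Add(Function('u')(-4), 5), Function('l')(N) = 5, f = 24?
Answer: Rational(131, 4) ≈ 32.750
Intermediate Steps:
Function('u')(C) = Mul(4, Pow(C, 2)) (Function('u')(C) = Pow(Mul(2, C), 2) = Mul(4, Pow(C, 2)))
K = 138 (K = Mul(2, Add(Mul(4, Pow(-4, 2)), 5)) = Mul(2, Add(Mul(4, 16), 5)) = Mul(2, Add(64, 5)) = Mul(2, 69) = 138)
V = Rational(131, 20) (V = Add(Mul(4, Pow(5, -1)), Mul(138, Pow(24, -1))) = Add(Mul(4, Rational(1, 5)), Mul(138, Rational(1, 24))) = Add(Rational(4, 5), Rational(23, 4)) = Rational(131, 20) ≈ 6.5500)
Mul(Function('l')(Add(Add(-4, -4), -3)), V) = Mul(5, Rational(131, 20)) = Rational(131, 4)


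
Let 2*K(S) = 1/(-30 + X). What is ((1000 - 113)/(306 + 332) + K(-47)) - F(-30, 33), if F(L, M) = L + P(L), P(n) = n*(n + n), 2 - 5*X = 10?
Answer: -178284529/100804 ≈ -1768.6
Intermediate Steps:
X = -8/5 (X = 2/5 - 1/5*10 = 2/5 - 2 = -8/5 ≈ -1.6000)
K(S) = -5/316 (K(S) = 1/(2*(-30 - 8/5)) = 1/(2*(-158/5)) = (1/2)*(-5/158) = -5/316)
P(n) = 2*n**2 (P(n) = n*(2*n) = 2*n**2)
F(L, M) = L + 2*L**2
((1000 - 113)/(306 + 332) + K(-47)) - F(-30, 33) = ((1000 - 113)/(306 + 332) - 5/316) - (-30)*(1 + 2*(-30)) = (887/638 - 5/316) - (-30)*(1 - 60) = (887*(1/638) - 5/316) - (-30)*(-59) = (887/638 - 5/316) - 1*1770 = 138551/100804 - 1770 = -178284529/100804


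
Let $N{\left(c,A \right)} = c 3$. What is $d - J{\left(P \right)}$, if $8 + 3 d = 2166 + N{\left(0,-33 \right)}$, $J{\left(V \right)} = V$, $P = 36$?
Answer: $\frac{2050}{3} \approx 683.33$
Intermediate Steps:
$N{\left(c,A \right)} = 3 c$
$d = \frac{2158}{3}$ ($d = - \frac{8}{3} + \frac{2166 + 3 \cdot 0}{3} = - \frac{8}{3} + \frac{2166 + 0}{3} = - \frac{8}{3} + \frac{1}{3} \cdot 2166 = - \frac{8}{3} + 722 = \frac{2158}{3} \approx 719.33$)
$d - J{\left(P \right)} = \frac{2158}{3} - 36 = \frac{2050}{3}$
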